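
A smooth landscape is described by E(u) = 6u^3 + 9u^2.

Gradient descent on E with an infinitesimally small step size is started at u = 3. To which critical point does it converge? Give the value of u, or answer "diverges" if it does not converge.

0

E'(u) = 18u(u + 1), so E'(3) = 216.
Gradient descent moves in the -E' direction, i.e. u is decreasing.
The nearest critical point in that direction is u = 0, where E'' = 18 > 0 (a local minimum). The iterate converges there.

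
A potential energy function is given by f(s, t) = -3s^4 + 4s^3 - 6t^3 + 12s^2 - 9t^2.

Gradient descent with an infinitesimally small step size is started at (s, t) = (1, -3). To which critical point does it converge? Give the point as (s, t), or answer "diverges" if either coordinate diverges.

(0, -1)

f is separable, so gradient descent decouples: s follows -∂f/∂s, t follows -∂f/∂t.
∂f/∂s = -12s(s - 2)(s + 1); at s=1 this is 24, so s decreases.
∂f/∂t = -18t(t + 1); at t=-3 this is -108, so t increases.
s converges to its nearest critical value 0 (a local min of the s-part); t converges to -1. The iterate converges to (0, -1).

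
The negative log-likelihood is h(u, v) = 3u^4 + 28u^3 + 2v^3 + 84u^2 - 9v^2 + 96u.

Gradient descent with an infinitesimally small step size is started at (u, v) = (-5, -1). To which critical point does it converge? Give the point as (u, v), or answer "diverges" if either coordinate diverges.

h is separable, so gradient descent decouples: u follows -∂h/∂u, v follows -∂h/∂v.
∂h/∂u = 12(u + 1)(u + 2)(u + 4); at u=-5 this is -144, so u increases.
∂h/∂v = 6v(v - 3); at v=-1 this is 24, so v decreases.
The v-coordinate has no critical point in that direction and runs off to infinity.

diverges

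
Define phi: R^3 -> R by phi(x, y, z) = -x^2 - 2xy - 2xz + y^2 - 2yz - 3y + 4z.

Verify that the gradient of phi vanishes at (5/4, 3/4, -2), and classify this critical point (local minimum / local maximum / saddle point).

saddle point

∇phi = (-2x - 2y - 2z, -2x + 2y - 2z - 3, -2x - 2y + 4); substituting (5/4, 3/4, -2) gives ∇phi = (0, 0, 0), so (5/4, 3/4, -2) is indeed a critical point.
The Hessian is constant: H = [[-2, -2, -2], [-2, 2, -2], [-2, -2, 0]].
Leading principal minors: Δ₁ = -2, Δ₂ = -8, Δ₃ = -16.
The minors fit neither the all-positive nor the alternating-sign pattern, so H is indefinite: a saddle point.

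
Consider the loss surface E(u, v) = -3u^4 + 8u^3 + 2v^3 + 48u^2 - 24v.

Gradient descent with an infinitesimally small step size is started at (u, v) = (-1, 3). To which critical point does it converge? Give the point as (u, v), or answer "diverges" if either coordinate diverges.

E is separable, so gradient descent decouples: u follows -∂E/∂u, v follows -∂E/∂v.
∂E/∂u = -12u(u - 4)(u + 2); at u=-1 this is -60, so u increases.
∂E/∂v = 6(v - 2)(v + 2); at v=3 this is 30, so v decreases.
u converges to its nearest critical value 0 (a local min of the u-part); v converges to 2. The iterate converges to (0, 2).

(0, 2)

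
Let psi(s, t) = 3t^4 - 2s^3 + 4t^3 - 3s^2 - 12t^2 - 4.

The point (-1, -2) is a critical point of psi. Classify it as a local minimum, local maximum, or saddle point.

The mixed partial ∂²psi/∂s∂t is 0, so the Hessian at any point is diag(psi_ss, psi_tt) = diag(-6(2s + 1), 12(3t^2 + 2t - 2)).
At (-1, -2): H = diag(6, 72).
Both eigenvalues are positive, so H is positive definite: a local minimum.

local minimum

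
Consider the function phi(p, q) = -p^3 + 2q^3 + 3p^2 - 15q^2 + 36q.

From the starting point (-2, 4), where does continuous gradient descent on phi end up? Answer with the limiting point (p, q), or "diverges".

phi is separable, so gradient descent decouples: p follows -∂phi/∂p, q follows -∂phi/∂q.
∂phi/∂p = -3p(p - 2); at p=-2 this is -24, so p increases.
∂phi/∂q = 6(q - 3)(q - 2); at q=4 this is 12, so q decreases.
p converges to its nearest critical value 0 (a local min of the p-part); q converges to 3. The iterate converges to (0, 3).

(0, 3)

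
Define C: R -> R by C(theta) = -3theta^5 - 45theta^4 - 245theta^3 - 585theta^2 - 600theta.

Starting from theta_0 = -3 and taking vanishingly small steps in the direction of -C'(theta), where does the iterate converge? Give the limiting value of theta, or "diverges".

C'(theta) = -15(theta + 1)(theta + 2)(theta + 4)(theta + 5), so C'(-3) = -60.
Gradient descent moves in the -C' direction, i.e. theta is increasing.
The nearest critical point in that direction is theta = -2, where C'' = 90 > 0 (a local minimum). The iterate converges there.

-2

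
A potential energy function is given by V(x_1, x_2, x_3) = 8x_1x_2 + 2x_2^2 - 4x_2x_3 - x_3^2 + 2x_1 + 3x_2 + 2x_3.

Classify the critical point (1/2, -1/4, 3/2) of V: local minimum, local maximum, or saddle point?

The Hessian is constant: H = [[0, 8, 0], [8, 4, -4], [0, -4, -2]].
Leading principal minors: Δ₁ = 0, Δ₂ = -64, Δ₃ = 128.
The minors fit neither the all-positive nor the alternating-sign pattern, so H is indefinite: a saddle point.

saddle point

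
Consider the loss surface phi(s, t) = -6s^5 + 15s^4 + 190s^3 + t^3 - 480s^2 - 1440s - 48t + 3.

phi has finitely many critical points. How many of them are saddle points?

phi separates as a function of s plus a function of t, so ∇phi=0 decouples.
∂phi/∂s = -30(s - 4)(s - 3)(s + 1)(s + 4) = 0 at s ∈ {-4, -1, 3, 4}; ∂phi/∂t = 3(t - 4)(t + 4) = 0 at t ∈ {-4, 4}.
The Hessian is diagonal: diag(phi_ss, phi_tt). Second derivatives: phi_ss(-4)=5040, phi_ss(-1)=-1800, phi_ss(3)=840, phi_ss(4)=-1200; phi_tt(-4)=-24, phi_tt(4)=24.
Saddle points occur where the two diagonal entries have opposite signs: (-4, -4), (-1, 4), (3, -4), (4, 4). Count: 4.

4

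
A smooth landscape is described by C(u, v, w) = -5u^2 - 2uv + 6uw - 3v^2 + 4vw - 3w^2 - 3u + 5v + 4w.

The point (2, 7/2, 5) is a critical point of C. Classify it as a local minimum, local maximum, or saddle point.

The Hessian is constant: H = [[-10, -2, 6], [-2, -6, 4], [6, 4, -6]].
Leading principal minors: Δ₁ = -10, Δ₂ = 56, Δ₃ = -56.
The minors alternate sign starting negative (−, +, −), so H is negative definite: a local maximum.

local maximum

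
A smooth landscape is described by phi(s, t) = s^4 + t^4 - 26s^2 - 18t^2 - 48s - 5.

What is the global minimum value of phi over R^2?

phi(s,t) separates as P(s) + Q(t) − 5, so its minimum is min P + min Q − 5.
P'(s) = 4(s - 4)(s + 1)(s + 3) vanishes at s ∈ {-3, -1, 4}; Q'(t) = 4t(t - 3)(t + 3) vanishes at t ∈ {-3, 0, 3}.
Local minima of P (where P''>0): P(-3)=-9, P(4)=-352. Local minima of Q: Q(-3)=-81, Q(3)=-81.
So the global minimum of phi is P(4) + Q(-3) − 5 = -352 − 81 − 5 = -438, attained at (4, -3).

-438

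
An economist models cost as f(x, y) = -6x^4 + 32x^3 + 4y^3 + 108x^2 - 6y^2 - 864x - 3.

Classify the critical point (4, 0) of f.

local maximum

The mixed partial ∂²f/∂x∂y is 0, so the Hessian at any point is diag(f_xx, f_yy) = diag(24(-3x^2 + 8x + 9), 12(2y - 1)).
At (4, 0): H = diag(-168, -12).
Both eigenvalues are negative, so H is negative definite: a local maximum.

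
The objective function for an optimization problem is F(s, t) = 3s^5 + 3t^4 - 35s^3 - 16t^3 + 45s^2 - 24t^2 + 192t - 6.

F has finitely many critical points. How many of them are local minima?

F separates as a function of s plus a function of t, so ∇F=0 decouples.
∂F/∂s = 15s(s - 2)(s - 1)(s + 3) = 0 at s ∈ {-3, 0, 1, 2}; ∂F/∂t = 12(t - 4)(t - 2)(t + 2) = 0 at t ∈ {-2, 2, 4}.
The Hessian is diagonal: diag(F_ss, F_tt). Second derivatives: F_ss(-3)=-900, F_ss(0)=90, F_ss(1)=-60, F_ss(2)=150; F_tt(-2)=288, F_tt(2)=-96, F_tt(4)=144.
Local minima occur where both diagonal entries positive: (0, -2), (0, 4), (2, -2), (2, 4). Count: 4.

4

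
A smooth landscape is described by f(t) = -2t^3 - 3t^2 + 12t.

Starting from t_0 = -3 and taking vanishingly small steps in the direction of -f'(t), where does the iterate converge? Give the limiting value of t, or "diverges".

f'(t) = -6(t - 1)(t + 2), so f'(-3) = -24.
Gradient descent moves in the -f' direction, i.e. t is increasing.
The nearest critical point in that direction is t = -2, where f'' = 18 > 0 (a local minimum). The iterate converges there.

-2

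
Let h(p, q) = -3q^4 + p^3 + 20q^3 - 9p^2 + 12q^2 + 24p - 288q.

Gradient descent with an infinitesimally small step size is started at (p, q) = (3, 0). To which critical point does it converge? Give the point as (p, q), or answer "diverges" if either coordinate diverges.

(4, 3)

h is separable, so gradient descent decouples: p follows -∂h/∂p, q follows -∂h/∂q.
∂h/∂p = 3(p - 4)(p - 2); at p=3 this is -3, so p increases.
∂h/∂q = -12(q - 4)(q - 3)(q + 2); at q=0 this is -288, so q increases.
p converges to its nearest critical value 4 (a local min of the p-part); q converges to 3. The iterate converges to (4, 3).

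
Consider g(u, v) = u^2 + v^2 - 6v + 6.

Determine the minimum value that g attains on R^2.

-3

g(u,v) separates as P(u) + Q(v) + 6, so its minimum is min P + min Q + 6.
P'(u) = 2u vanishes at u ∈ {0}; Q'(v) = 2v - 6 vanishes at v ∈ {3}.
Local minima of P (where P''>0): P(0)=0. Local minima of Q: Q(3)=-9.
So the global minimum of g is P(0) + Q(3) + 6 = 0 − 9 + 6 = -3, attained at (0, 3).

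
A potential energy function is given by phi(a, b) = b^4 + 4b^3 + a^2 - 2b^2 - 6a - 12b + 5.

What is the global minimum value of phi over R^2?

phi(a,b) separates as P(a) + Q(b) + 5, so its minimum is min P + min Q + 5.
P'(a) = 2a - 6 vanishes at a ∈ {3}; Q'(b) = 4(b - 1)(b + 1)(b + 3) vanishes at b ∈ {-3, -1, 1}.
Local minima of P (where P''>0): P(3)=-9. Local minima of Q: Q(-3)=-9, Q(1)=-9.
So the global minimum of phi is P(3) + Q(-3) + 5 = -9 − 9 + 5 = -13, attained at (3, -3).

-13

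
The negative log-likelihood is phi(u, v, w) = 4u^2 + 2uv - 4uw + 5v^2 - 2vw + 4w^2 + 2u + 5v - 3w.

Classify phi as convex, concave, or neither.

convex

phi is quadratic, so its Hessian is the constant matrix H = [[8, 2, -4], [2, 10, -2], [-4, -2, 8]].
Leading principal minors: 8, 76, 448.
All positive ⇒ H ≻ 0 ⇒ convex.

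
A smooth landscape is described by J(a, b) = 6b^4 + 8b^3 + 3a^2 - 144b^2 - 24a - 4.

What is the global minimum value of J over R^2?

J(a,b) separates as P(a) + Q(b) − 4, so its minimum is min P + min Q − 4.
P'(a) = 6a - 24 vanishes at a ∈ {4}; Q'(b) = 24b(b - 3)(b + 4) vanishes at b ∈ {-4, 0, 3}.
Local minima of P (where P''>0): P(4)=-48. Local minima of Q: Q(-4)=-1280, Q(3)=-594.
So the global minimum of J is P(4) + Q(-4) − 4 = -48 − 1280 − 4 = -1332, attained at (4, -4).

-1332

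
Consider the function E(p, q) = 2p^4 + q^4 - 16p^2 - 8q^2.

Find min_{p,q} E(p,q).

E(p,q) separates as A(p) + B(q), so its minimum is min A + min B.
A'(p) = 8p(p - 2)(p + 2) vanishes at p ∈ {-2, 0, 2}; B'(q) = 4q(q - 2)(q + 2) vanishes at q ∈ {-2, 0, 2}.
Local minima of A (where A''>0): A(-2)=-32, A(2)=-32. Local minima of B: B(-2)=-16, B(2)=-16.
So the global minimum of E is A(-2) + B(-2) = -32 − 16 = -48, attained at (-2, -2).

-48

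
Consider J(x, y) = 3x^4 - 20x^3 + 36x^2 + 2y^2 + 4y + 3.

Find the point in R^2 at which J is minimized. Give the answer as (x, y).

J(x,y) separates as P(x) + Q(y) + 3, so its minimum is min P + min Q + 3.
P'(x) = 12x(x - 3)(x - 2) vanishes at x ∈ {0, 2, 3}; Q'(y) = 4y + 4 vanishes at y ∈ {-1}.
Local minima of P (where P''>0): P(0)=0, P(3)=27. Local minima of Q: Q(-1)=-2.
So the global minimum of J is P(0) + Q(-1) + 3 = 0 − 2 + 3 = 1, attained at (0, -1).

(0, -1)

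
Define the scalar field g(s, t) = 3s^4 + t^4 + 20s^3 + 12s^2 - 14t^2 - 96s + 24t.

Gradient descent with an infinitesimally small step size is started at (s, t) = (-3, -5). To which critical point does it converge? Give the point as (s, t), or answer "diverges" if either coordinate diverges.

g is separable, so gradient descent decouples: s follows -∂g/∂s, t follows -∂g/∂t.
∂g/∂s = 12(s - 1)(s + 2)(s + 4); at s=-3 this is 48, so s decreases.
∂g/∂t = 4(t - 2)(t - 1)(t + 3); at t=-5 this is -336, so t increases.
s converges to its nearest critical value -4 (a local min of the s-part); t converges to -3. The iterate converges to (-4, -3).

(-4, -3)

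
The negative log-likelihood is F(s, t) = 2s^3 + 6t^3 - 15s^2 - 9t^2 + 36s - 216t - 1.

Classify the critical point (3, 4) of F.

local minimum

The mixed partial ∂²F/∂s∂t is 0, so the Hessian at any point is diag(F_ss, F_tt) = diag(6(2s - 5), 18(2t - 1)).
At (3, 4): H = diag(6, 126).
Both eigenvalues are positive, so H is positive definite: a local minimum.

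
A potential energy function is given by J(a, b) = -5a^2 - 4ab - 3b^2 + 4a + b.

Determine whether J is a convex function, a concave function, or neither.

concave

J is quadratic, so its Hessian is the constant matrix H = [[-10, -4], [-4, -6]].
det(H) = 44, tr(H) = -16.
det(H) > 0 and tr(H) < 0, so H is negative definite everywhere: concave.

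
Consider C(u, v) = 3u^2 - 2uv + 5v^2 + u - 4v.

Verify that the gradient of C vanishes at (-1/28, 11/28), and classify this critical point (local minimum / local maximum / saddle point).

local minimum

∇C = (6u - 2v + 1, -2u + 10v - 4); substituting (-1/28, 11/28) gives ∇C = (0, 0), so (-1/28, 11/28) is indeed a critical point.
The Hessian of C is constant: H = [[6, -2], [-2, 10]].
det(H) = 6·10 − (-2)² = 56.
det(H) > 0 and tr(H) = 16 > 0, so H is positive definite and the point is a local minimum.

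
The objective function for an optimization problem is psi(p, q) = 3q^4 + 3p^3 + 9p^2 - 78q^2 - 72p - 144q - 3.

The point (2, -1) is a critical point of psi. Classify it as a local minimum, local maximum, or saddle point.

The mixed partial ∂²psi/∂p∂q is 0, so the Hessian at any point is diag(psi_pp, psi_qq) = diag(18(p + 1), 12(3q^2 - 13)).
At (2, -1): H = diag(54, -120).
The eigenvalues have opposite signs, so H is indefinite: a saddle point.

saddle point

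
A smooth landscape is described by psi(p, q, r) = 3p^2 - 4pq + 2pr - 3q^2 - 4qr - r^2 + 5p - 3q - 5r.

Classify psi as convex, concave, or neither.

psi is quadratic, so its Hessian is the constant matrix H = [[6, -4, 2], [-4, -6, -4], [2, -4, -2]].
Leading principal minors: 6, -52, 96.
Neither pattern holds ⇒ H is indefinite ⇒ neither convex nor concave.

neither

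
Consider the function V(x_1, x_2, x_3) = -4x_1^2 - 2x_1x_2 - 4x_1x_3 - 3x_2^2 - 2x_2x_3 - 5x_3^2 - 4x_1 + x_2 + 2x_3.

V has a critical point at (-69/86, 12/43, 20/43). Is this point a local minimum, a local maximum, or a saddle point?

The Hessian is constant: H = [[-8, -2, -4], [-2, -6, -2], [-4, -2, -10]].
Leading principal minors: Δ₁ = -8, Δ₂ = 44, Δ₃ = -344.
The minors alternate sign starting negative (−, +, −), so H is negative definite: a local maximum.

local maximum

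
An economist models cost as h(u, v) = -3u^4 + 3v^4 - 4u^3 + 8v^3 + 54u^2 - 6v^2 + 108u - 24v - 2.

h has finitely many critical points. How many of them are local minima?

h separates as a function of u plus a function of v, so ∇h=0 decouples.
∂h/∂u = -12(u - 3)(u + 1)(u + 3) = 0 at u ∈ {-3, -1, 3}; ∂h/∂v = 12(v - 1)(v + 1)(v + 2) = 0 at v ∈ {-2, -1, 1}.
The Hessian is diagonal: diag(h_uu, h_vv). Second derivatives: h_uu(-3)=-144, h_uu(-1)=96, h_uu(3)=-288; h_vv(-2)=36, h_vv(-1)=-24, h_vv(1)=72.
Local minima occur where both diagonal entries positive: (-1, -2), (-1, 1). Count: 2.

2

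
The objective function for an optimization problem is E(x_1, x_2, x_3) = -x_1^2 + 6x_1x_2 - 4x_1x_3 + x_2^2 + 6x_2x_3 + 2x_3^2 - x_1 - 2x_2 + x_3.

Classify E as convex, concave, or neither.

neither

E is quadratic, so its Hessian is the constant matrix H = [[-2, 6, -4], [6, 2, 6], [-4, 6, 4]].
Leading principal minors: -2, -40, -408.
Neither pattern holds ⇒ H is indefinite ⇒ neither convex nor concave.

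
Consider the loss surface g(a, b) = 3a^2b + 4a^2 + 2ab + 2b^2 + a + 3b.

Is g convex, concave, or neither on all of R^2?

The term 3a^2b is cubic, so the Hessian is not constant.
∂²g/∂a² = 6b + 8, which takes both signs as b varies (negative for sufficiently negative b). A diagonal entry of the Hessian changing sign means the Hessian is neither positive- nor negative-semidefinite on all of R^2.

neither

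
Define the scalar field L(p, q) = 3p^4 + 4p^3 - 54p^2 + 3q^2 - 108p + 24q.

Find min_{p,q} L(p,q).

-507

L(p,q) separates as A(p) + B(q), so its minimum is min A + min B.
A'(p) = 12(p - 3)(p + 1)(p + 3) vanishes at p ∈ {-3, -1, 3}; B'(q) = 6q + 24 vanishes at q ∈ {-4}.
Local minima of A (where A''>0): A(-3)=-27, A(3)=-459. Local minima of B: B(-4)=-48.
So the global minimum of L is A(3) + B(-4) = -459 − 48 = -507, attained at (3, -4).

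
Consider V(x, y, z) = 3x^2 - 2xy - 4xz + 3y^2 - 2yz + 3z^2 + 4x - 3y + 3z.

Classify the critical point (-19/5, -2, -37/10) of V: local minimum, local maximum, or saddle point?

local minimum

The Hessian is constant: H = [[6, -2, -4], [-2, 6, -2], [-4, -2, 6]].
Leading principal minors: Δ₁ = 6, Δ₂ = 32, Δ₃ = 40.
All leading minors are positive, so H is positive definite: a local minimum.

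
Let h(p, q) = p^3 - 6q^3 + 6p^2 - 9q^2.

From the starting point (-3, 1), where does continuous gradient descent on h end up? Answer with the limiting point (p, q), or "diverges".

diverges

h is separable, so gradient descent decouples: p follows -∂h/∂p, q follows -∂h/∂q.
∂h/∂p = 3p(p + 4); at p=-3 this is -9, so p increases.
∂h/∂q = -18q(q + 1); at q=1 this is -36, so q increases.
The q-coordinate has no critical point in that direction and runs off to infinity.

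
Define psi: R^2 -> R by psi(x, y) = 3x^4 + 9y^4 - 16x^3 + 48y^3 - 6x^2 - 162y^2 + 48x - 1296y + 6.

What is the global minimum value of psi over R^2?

psi(x,y) separates as P(x) + Q(y) + 6, so its minimum is min P + min Q + 6.
P'(x) = 12(x - 4)(x - 1)(x + 1) vanishes at x ∈ {-1, 1, 4}; Q'(y) = 36(y - 3)(y + 3)(y + 4) vanishes at y ∈ {-4, -3, 3}.
Local minima of P (where P''>0): P(-1)=-35, P(4)=-160. Local minima of Q: Q(-4)=1824, Q(3)=-3321.
So the global minimum of psi is P(4) + Q(3) + 6 = -160 − 3321 + 6 = -3475, attained at (4, 3).

-3475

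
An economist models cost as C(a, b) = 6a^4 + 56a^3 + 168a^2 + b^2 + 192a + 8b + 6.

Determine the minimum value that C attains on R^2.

C(a,b) separates as P(a) + Q(b) + 6, so its minimum is min P + min Q + 6.
P'(a) = 24(a + 1)(a + 2)(a + 4) vanishes at a ∈ {-4, -2, -1}; Q'(b) = 2b + 8 vanishes at b ∈ {-4}.
Local minima of P (where P''>0): P(-4)=-128, P(-1)=-74. Local minima of Q: Q(-4)=-16.
So the global minimum of C is P(-4) + Q(-4) + 6 = -128 − 16 + 6 = -138, attained at (-4, -4).

-138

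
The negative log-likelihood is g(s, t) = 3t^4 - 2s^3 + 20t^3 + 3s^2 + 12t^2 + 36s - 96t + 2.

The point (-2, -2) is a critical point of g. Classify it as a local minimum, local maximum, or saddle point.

The mixed partial ∂²g/∂s∂t is 0, so the Hessian at any point is diag(g_ss, g_tt) = diag(6(-2s + 1), 12(3t^2 + 10t + 2)).
At (-2, -2): H = diag(30, -72).
The eigenvalues have opposite signs, so H is indefinite: a saddle point.

saddle point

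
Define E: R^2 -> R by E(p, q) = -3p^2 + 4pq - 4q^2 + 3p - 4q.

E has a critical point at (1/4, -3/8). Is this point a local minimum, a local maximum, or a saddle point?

The Hessian of E is constant: H = [[-6, 4], [4, -8]].
det(H) = (-6)·(-8) − 4² = 32.
det(H) > 0 and tr(H) = -14 < 0, so H is negative definite and the point is a local maximum.

local maximum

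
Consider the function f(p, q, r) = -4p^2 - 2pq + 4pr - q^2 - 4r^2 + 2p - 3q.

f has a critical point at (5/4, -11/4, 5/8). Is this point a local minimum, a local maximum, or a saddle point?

local maximum

The Hessian is constant: H = [[-8, -2, 4], [-2, -2, 0], [4, 0, -8]].
Leading principal minors: Δ₁ = -8, Δ₂ = 12, Δ₃ = -64.
The minors alternate sign starting negative (−, +, −), so H is negative definite: a local maximum.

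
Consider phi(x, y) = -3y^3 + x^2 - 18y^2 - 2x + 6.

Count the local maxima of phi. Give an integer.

0

phi separates as a function of x plus a function of y, so ∇phi=0 decouples.
∂phi/∂x = 2(x - 1) = 0 at x ∈ {1}; ∂phi/∂y = -9y(y + 4) = 0 at y ∈ {-4, 0}.
The Hessian is diagonal: diag(phi_xx, phi_yy). Second derivatives: phi_xx(1)=2; phi_yy(-4)=36, phi_yy(0)=-36.
Local maxima occur where both diagonal entries negative: none. Count: 0.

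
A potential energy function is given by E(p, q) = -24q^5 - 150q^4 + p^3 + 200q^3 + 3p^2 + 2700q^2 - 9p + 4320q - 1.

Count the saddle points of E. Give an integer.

E separates as a function of p plus a function of q, so ∇E=0 decouples.
∂E/∂p = 3(p - 1)(p + 3) = 0 at p ∈ {-3, 1}; ∂E/∂q = -120(q - 3)(q + 1)(q + 3)(q + 4) = 0 at q ∈ {-4, -3, -1, 3}.
The Hessian is diagonal: diag(E_pp, E_qq). Second derivatives: E_pp(-3)=-12, E_pp(1)=12; E_qq(-4)=2520, E_qq(-3)=-1440, E_qq(-1)=2880, E_qq(3)=-20160.
Saddle points occur where the two diagonal entries have opposite signs: (-3, -4), (-3, -1), (1, -3), (1, 3). Count: 4.

4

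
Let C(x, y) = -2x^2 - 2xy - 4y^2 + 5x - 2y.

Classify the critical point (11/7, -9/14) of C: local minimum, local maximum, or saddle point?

The Hessian of C is constant: H = [[-4, -2], [-2, -8]].
det(H) = (-4)·(-8) − (-2)² = 28.
det(H) > 0 and tr(H) = -12 < 0, so H is negative definite and the point is a local maximum.

local maximum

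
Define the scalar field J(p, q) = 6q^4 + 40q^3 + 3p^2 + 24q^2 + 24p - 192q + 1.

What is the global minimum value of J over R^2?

J(p,q) separates as A(p) + B(q) + 1, so its minimum is min A + min B + 1.
A'(p) = 6p + 24 vanishes at p ∈ {-4}; B'(q) = 24(q - 1)(q + 2)(q + 4) vanishes at q ∈ {-4, -2, 1}.
Local minima of A (where A''>0): A(-4)=-48. Local minima of B: B(-4)=128, B(1)=-122.
So the global minimum of J is A(-4) + B(1) + 1 = -48 − 122 + 1 = -169, attained at (-4, 1).

-169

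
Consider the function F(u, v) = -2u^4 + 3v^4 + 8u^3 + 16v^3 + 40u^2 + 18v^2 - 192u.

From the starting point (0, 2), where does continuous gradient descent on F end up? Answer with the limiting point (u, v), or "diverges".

(2, 0)

F is separable, so gradient descent decouples: u follows -∂F/∂u, v follows -∂F/∂v.
∂F/∂u = -8(u - 4)(u - 2)(u + 3); at u=0 this is -192, so u increases.
∂F/∂v = 12v(v + 1)(v + 3); at v=2 this is 360, so v decreases.
u converges to its nearest critical value 2 (a local min of the u-part); v converges to 0. The iterate converges to (2, 0).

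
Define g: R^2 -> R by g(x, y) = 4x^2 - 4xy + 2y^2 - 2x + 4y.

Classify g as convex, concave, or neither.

g is quadratic, so its Hessian is the constant matrix H = [[8, -4], [-4, 4]].
det(H) = 16, tr(H) = 12.
det(H) > 0 and tr(H) > 0, so H is positive definite everywhere: convex.

convex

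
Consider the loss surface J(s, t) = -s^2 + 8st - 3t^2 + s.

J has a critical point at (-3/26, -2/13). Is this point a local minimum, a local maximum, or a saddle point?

saddle point

The Hessian of J is constant: H = [[-2, 8], [8, -6]].
det(H) = (-2)·(-6) − 8² = -52.
Since det(H) < 0, H is indefinite and the critical point is a saddle point.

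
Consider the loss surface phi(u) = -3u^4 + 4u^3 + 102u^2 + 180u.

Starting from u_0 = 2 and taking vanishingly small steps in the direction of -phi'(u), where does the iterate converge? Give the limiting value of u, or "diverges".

-1

phi'(u) = -12(u - 5)(u + 1)(u + 3), so phi'(2) = 540.
Gradient descent moves in the -phi' direction, i.e. u is decreasing.
The nearest critical point in that direction is u = -1, where phi'' = 144 > 0 (a local minimum). The iterate converges there.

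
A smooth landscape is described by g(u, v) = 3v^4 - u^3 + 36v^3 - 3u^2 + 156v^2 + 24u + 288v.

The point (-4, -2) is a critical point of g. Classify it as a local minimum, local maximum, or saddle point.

The mixed partial ∂²g/∂u∂v is 0, so the Hessian at any point is diag(g_uu, g_vv) = diag(-6(u + 1), 12(3v^2 + 18v + 26)).
At (-4, -2): H = diag(18, 24).
Both eigenvalues are positive, so H is positive definite: a local minimum.

local minimum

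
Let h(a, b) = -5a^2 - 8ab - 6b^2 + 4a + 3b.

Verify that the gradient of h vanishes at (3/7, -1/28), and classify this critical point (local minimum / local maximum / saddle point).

∇h = (-10a - 8b + 4, -8a - 12b + 3); substituting (3/7, -1/28) gives ∇h = (0, 0), so (3/7, -1/28) is indeed a critical point.
The Hessian of h is constant: H = [[-10, -8], [-8, -12]].
det(H) = (-10)·(-12) − (-8)² = 56.
det(H) > 0 and tr(H) = -22 < 0, so H is negative definite and the point is a local maximum.

local maximum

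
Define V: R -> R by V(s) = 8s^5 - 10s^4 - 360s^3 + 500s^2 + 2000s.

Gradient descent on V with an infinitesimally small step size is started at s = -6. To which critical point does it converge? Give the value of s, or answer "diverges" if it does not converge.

V'(s) = 40(s - 5)(s - 2)(s + 1)(s + 5), so V'(-6) = 17600.
Gradient descent moves in the -V' direction, i.e. s is decreasing.
There is no critical point below s=-6, and V' keeps the same sign, so the iterate runs off to −∞.

diverges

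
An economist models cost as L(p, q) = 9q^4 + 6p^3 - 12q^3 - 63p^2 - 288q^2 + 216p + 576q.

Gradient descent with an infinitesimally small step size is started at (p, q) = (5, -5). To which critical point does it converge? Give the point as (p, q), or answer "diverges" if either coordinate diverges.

(4, -4)

L is separable, so gradient descent decouples: p follows -∂L/∂p, q follows -∂L/∂q.
∂L/∂p = 18(p - 4)(p - 3); at p=5 this is 36, so p decreases.
∂L/∂q = 36(q - 4)(q - 1)(q + 4); at q=-5 this is -1944, so q increases.
p converges to its nearest critical value 4 (a local min of the p-part); q converges to -4. The iterate converges to (4, -4).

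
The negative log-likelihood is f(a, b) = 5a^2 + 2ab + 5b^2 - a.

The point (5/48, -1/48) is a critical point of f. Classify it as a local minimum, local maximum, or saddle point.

local minimum

The Hessian of f is constant: H = [[10, 2], [2, 10]].
det(H) = 10·10 − 2² = 96.
det(H) > 0 and tr(H) = 20 > 0, so H is positive definite and the point is a local minimum.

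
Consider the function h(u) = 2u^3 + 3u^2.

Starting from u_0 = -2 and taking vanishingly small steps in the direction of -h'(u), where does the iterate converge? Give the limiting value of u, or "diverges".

diverges

h'(u) = 6u(u + 1), so h'(-2) = 12.
Gradient descent moves in the -h' direction, i.e. u is decreasing.
There is no critical point below u=-2, and h' keeps the same sign, so the iterate runs off to −∞.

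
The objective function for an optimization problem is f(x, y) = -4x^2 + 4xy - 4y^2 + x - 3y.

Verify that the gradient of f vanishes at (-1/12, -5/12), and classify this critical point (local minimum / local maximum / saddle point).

∇f = (-8x + 4y + 1, 4x - 8y - 3); substituting (-1/12, -5/12) gives ∇f = (0, 0), so (-1/12, -5/12) is indeed a critical point.
The Hessian of f is constant: H = [[-8, 4], [4, -8]].
det(H) = (-8)·(-8) − 4² = 48.
det(H) > 0 and tr(H) = -16 < 0, so H is negative definite and the point is a local maximum.

local maximum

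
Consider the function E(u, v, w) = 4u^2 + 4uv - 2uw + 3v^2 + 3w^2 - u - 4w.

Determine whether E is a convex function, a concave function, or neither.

E is quadratic, so its Hessian is the constant matrix H = [[8, 4, -2], [4, 6, 0], [-2, 0, 6]].
Leading principal minors: 8, 32, 168.
All positive ⇒ H ≻ 0 ⇒ convex.

convex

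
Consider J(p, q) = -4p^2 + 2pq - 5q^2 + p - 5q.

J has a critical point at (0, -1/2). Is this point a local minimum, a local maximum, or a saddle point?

The Hessian of J is constant: H = [[-8, 2], [2, -10]].
det(H) = (-8)·(-10) − 2² = 76.
det(H) > 0 and tr(H) = -18 < 0, so H is negative definite and the point is a local maximum.

local maximum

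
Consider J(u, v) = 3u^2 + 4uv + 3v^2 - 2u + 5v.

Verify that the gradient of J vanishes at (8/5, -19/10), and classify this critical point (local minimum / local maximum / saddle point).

∇J = (6u + 4v - 2, 4u + 6v + 5); substituting (8/5, -19/10) gives ∇J = (0, 0), so (8/5, -19/10) is indeed a critical point.
The Hessian of J is constant: H = [[6, 4], [4, 6]].
det(H) = 6·6 − 4² = 20.
det(H) > 0 and tr(H) = 12 > 0, so H is positive definite and the point is a local minimum.

local minimum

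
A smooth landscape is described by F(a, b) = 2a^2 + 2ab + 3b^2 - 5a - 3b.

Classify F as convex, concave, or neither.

F is quadratic, so its Hessian is the constant matrix H = [[4, 2], [2, 6]].
det(H) = 20, tr(H) = 10.
det(H) > 0 and tr(H) > 0, so H is positive definite everywhere: convex.

convex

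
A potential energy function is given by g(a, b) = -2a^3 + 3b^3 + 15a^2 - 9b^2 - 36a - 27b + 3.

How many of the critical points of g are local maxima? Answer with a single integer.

1

g separates as a function of a plus a function of b, so ∇g=0 decouples.
∂g/∂a = -6(a - 3)(a - 2) = 0 at a ∈ {2, 3}; ∂g/∂b = 9(b - 3)(b + 1) = 0 at b ∈ {-1, 3}.
The Hessian is diagonal: diag(g_aa, g_bb). Second derivatives: g_aa(2)=6, g_aa(3)=-6; g_bb(-1)=-36, g_bb(3)=36.
Local maxima occur where both diagonal entries negative: (3, -1). Count: 1.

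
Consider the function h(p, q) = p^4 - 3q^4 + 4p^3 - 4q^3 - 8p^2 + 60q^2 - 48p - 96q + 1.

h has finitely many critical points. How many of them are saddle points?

h separates as a function of p plus a function of q, so ∇h=0 decouples.
∂h/∂p = 4(p - 2)(p + 2)(p + 3) = 0 at p ∈ {-3, -2, 2}; ∂h/∂q = -12(q - 2)(q - 1)(q + 4) = 0 at q ∈ {-4, 1, 2}.
The Hessian is diagonal: diag(h_pp, h_qq). Second derivatives: h_pp(-3)=20, h_pp(-2)=-16, h_pp(2)=80; h_qq(-4)=-360, h_qq(1)=60, h_qq(2)=-72.
Saddle points occur where the two diagonal entries have opposite signs: (-3, -4), (-3, 2), (-2, 1), (2, -4), (2, 2). Count: 5.

5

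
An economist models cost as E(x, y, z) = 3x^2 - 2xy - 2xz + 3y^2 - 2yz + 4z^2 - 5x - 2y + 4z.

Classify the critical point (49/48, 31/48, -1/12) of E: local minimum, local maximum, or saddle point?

local minimum

The Hessian is constant: H = [[6, -2, -2], [-2, 6, -2], [-2, -2, 8]].
Leading principal minors: Δ₁ = 6, Δ₂ = 32, Δ₃ = 192.
All leading minors are positive, so H is positive definite: a local minimum.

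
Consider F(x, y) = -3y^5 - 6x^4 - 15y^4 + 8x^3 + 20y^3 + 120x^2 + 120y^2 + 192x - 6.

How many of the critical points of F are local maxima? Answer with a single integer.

F separates as a function of x plus a function of y, so ∇F=0 decouples.
∂F/∂x = -24(x - 4)(x + 1)(x + 2) = 0 at x ∈ {-2, -1, 4}; ∂F/∂y = -15y(y - 2)(y + 2)(y + 4) = 0 at y ∈ {-4, -2, 0, 2}.
The Hessian is diagonal: diag(F_xx, F_yy). Second derivatives: F_xx(-2)=-144, F_xx(-1)=120, F_xx(4)=-720; F_yy(-4)=720, F_yy(-2)=-240, F_yy(0)=240, F_yy(2)=-720.
Local maxima occur where both diagonal entries negative: (-2, -2), (-2, 2), (4, -2), (4, 2). Count: 4.

4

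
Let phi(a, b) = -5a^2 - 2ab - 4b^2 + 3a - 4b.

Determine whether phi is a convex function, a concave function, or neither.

phi is quadratic, so its Hessian is the constant matrix H = [[-10, -2], [-2, -8]].
det(H) = 76, tr(H) = -18.
det(H) > 0 and tr(H) < 0, so H is negative definite everywhere: concave.

concave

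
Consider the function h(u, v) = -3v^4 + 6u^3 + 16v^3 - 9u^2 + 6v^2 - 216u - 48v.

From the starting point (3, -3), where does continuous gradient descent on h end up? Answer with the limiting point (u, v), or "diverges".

h is separable, so gradient descent decouples: u follows -∂h/∂u, v follows -∂h/∂v.
∂h/∂u = 18(u - 4)(u + 3); at u=3 this is -108, so u increases.
∂h/∂v = -12(v - 4)(v - 1)(v + 1); at v=-3 this is 672, so v decreases.
The v-coordinate has no critical point in that direction and runs off to infinity.

diverges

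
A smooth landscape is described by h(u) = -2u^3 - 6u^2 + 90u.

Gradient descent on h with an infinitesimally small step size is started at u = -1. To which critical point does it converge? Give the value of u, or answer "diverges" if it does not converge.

h'(u) = -6(u - 3)(u + 5), so h'(-1) = 96.
Gradient descent moves in the -h' direction, i.e. u is decreasing.
The nearest critical point in that direction is u = -5, where h'' = 48 > 0 (a local minimum). The iterate converges there.

-5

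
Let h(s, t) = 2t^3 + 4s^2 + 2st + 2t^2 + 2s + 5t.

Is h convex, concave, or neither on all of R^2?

neither

The term 2t^3 is cubic, so the Hessian is not constant.
∂²h/∂t² = 12t + 4, which takes both signs as t varies (negative for sufficiently negative t). A diagonal entry of the Hessian changing sign means the Hessian is neither positive- nor negative-semidefinite on all of R^2.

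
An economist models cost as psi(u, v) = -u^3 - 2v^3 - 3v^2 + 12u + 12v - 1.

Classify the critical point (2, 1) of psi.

The mixed partial ∂²psi/∂u∂v is 0, so the Hessian at any point is diag(psi_uu, psi_vv) = diag(-6u, -6(2v + 1)).
At (2, 1): H = diag(-12, -18).
Both eigenvalues are negative, so H is negative definite: a local maximum.

local maximum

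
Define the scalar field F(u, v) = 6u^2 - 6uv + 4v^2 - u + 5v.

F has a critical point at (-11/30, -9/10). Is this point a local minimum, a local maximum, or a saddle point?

The Hessian of F is constant: H = [[12, -6], [-6, 8]].
det(H) = 12·8 − (-6)² = 60.
det(H) > 0 and tr(H) = 20 > 0, so H is positive definite and the point is a local minimum.

local minimum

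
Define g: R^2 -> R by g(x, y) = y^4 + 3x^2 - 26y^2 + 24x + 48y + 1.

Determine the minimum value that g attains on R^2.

g(x,y) separates as P(x) + Q(y) + 1, so its minimum is min P + min Q + 1.
P'(x) = 6x + 24 vanishes at x ∈ {-4}; Q'(y) = 4(y - 3)(y - 1)(y + 4) vanishes at y ∈ {-4, 1, 3}.
Local minima of P (where P''>0): P(-4)=-48. Local minima of Q: Q(-4)=-352, Q(3)=-9.
So the global minimum of g is P(-4) + Q(-4) + 1 = -48 − 352 + 1 = -399, attained at (-4, -4).

-399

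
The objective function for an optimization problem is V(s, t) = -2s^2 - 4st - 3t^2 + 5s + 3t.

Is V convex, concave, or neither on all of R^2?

concave

V is quadratic, so its Hessian is the constant matrix H = [[-4, -4], [-4, -6]].
det(H) = 8, tr(H) = -10.
det(H) > 0 and tr(H) < 0, so H is negative definite everywhere: concave.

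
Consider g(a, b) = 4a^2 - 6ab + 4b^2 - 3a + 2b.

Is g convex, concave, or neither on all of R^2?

convex

g is quadratic, so its Hessian is the constant matrix H = [[8, -6], [-6, 8]].
det(H) = 28, tr(H) = 16.
det(H) > 0 and tr(H) > 0, so H is positive definite everywhere: convex.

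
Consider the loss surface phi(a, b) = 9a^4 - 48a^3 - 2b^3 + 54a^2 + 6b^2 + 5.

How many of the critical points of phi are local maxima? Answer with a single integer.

phi separates as a function of a plus a function of b, so ∇phi=0 decouples.
∂phi/∂a = 36a(a - 3)(a - 1) = 0 at a ∈ {0, 1, 3}; ∂phi/∂b = -6b(b - 2) = 0 at b ∈ {0, 2}.
The Hessian is diagonal: diag(phi_aa, phi_bb). Second derivatives: phi_aa(0)=108, phi_aa(1)=-72, phi_aa(3)=216; phi_bb(0)=12, phi_bb(2)=-12.
Local maxima occur where both diagonal entries negative: (1, 2). Count: 1.

1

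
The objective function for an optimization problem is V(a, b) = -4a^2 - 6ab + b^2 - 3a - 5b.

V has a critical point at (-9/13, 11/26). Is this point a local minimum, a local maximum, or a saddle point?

saddle point

The Hessian of V is constant: H = [[-8, -6], [-6, 2]].
det(H) = (-8)·2 − (-6)² = -52.
Since det(H) < 0, H is indefinite and the critical point is a saddle point.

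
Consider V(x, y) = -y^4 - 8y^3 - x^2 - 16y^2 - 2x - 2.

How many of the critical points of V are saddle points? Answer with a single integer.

1

V separates as a function of x plus a function of y, so ∇V=0 decouples.
∂V/∂x = -2(x + 1) = 0 at x ∈ {-1}; ∂V/∂y = -4y(y + 2)(y + 4) = 0 at y ∈ {-4, -2, 0}.
The Hessian is diagonal: diag(V_xx, V_yy). Second derivatives: V_xx(-1)=-2; V_yy(-4)=-32, V_yy(-2)=16, V_yy(0)=-32.
Saddle points occur where the two diagonal entries have opposite signs: (-1, -2). Count: 1.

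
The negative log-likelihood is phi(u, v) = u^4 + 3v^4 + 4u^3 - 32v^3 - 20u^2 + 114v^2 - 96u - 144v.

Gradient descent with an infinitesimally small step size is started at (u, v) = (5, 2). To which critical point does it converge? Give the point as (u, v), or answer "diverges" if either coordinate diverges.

(3, 1)

phi is separable, so gradient descent decouples: u follows -∂phi/∂u, v follows -∂phi/∂v.
∂phi/∂u = 4(u - 3)(u + 2)(u + 4); at u=5 this is 504, so u decreases.
∂phi/∂v = 12(v - 4)(v - 3)(v - 1); at v=2 this is 24, so v decreases.
u converges to its nearest critical value 3 (a local min of the u-part); v converges to 1. The iterate converges to (3, 1).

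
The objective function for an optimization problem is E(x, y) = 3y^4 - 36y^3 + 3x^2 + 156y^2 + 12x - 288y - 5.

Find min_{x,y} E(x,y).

E(x,y) separates as P(x) + Q(y) − 5, so its minimum is min P + min Q − 5.
P'(x) = 6x + 12 vanishes at x ∈ {-2}; Q'(y) = 12(y - 4)(y - 3)(y - 2) vanishes at y ∈ {2, 3, 4}.
Local minima of P (where P''>0): P(-2)=-12. Local minima of Q: Q(2)=-192, Q(4)=-192.
So the global minimum of E is P(-2) + Q(2) − 5 = -12 − 192 − 5 = -209, attained at (-2, 2).

-209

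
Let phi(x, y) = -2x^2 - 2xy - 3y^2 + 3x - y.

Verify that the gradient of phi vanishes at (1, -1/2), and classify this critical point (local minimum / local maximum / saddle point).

∇phi = (-4x - 2y + 3, -2x - 6y - 1); substituting (1, -1/2) gives ∇phi = (0, 0), so (1, -1/2) is indeed a critical point.
The Hessian of phi is constant: H = [[-4, -2], [-2, -6]].
det(H) = (-4)·(-6) − (-2)² = 20.
det(H) > 0 and tr(H) = -10 < 0, so H is negative definite and the point is a local maximum.

local maximum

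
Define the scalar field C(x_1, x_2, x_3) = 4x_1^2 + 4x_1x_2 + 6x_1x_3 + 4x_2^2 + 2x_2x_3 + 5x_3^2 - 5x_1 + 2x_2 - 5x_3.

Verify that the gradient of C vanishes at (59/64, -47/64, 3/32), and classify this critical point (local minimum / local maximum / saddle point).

∇C = (8x_1 + 4x_2 + 6x_3 - 5, 4x_1 + 8x_2 + 2x_3 + 2, 6x_1 + 2x_2 + 10x_3 - 5); substituting (59/64, -47/64, 3/32) gives ∇C = (0, 0, 0), so (59/64, -47/64, 3/32) is indeed a critical point.
The Hessian is constant: H = [[8, 4, 6], [4, 8, 2], [6, 2, 10]].
Leading principal minors: Δ₁ = 8, Δ₂ = 48, Δ₃ = 256.
All leading minors are positive, so H is positive definite: a local minimum.

local minimum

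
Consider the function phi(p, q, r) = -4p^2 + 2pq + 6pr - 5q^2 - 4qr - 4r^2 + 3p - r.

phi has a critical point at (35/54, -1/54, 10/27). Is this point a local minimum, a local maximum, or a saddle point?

local maximum

The Hessian is constant: H = [[-8, 2, 6], [2, -10, -4], [6, -4, -8]].
Leading principal minors: Δ₁ = -8, Δ₂ = 76, Δ₃ = -216.
The minors alternate sign starting negative (−, +, −), so H is negative definite: a local maximum.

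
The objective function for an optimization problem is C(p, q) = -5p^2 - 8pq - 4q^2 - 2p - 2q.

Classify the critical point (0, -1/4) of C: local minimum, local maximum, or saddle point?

local maximum

The Hessian of C is constant: H = [[-10, -8], [-8, -8]].
det(H) = (-10)·(-8) − (-8)² = 16.
det(H) > 0 and tr(H) = -18 < 0, so H is negative definite and the point is a local maximum.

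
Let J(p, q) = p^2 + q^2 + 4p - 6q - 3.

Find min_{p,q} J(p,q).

J(p,q) separates as A(p) + B(q) − 3, so its minimum is min A + min B − 3.
A'(p) = 2p + 4 vanishes at p ∈ {-2}; B'(q) = 2q - 6 vanishes at q ∈ {3}.
Local minima of A (where A''>0): A(-2)=-4. Local minima of B: B(3)=-9.
So the global minimum of J is A(-2) + B(3) − 3 = -4 − 9 − 3 = -16, attained at (-2, 3).

-16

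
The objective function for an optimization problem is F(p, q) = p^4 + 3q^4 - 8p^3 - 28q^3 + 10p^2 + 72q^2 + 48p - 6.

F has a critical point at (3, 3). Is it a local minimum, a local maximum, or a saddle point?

The mixed partial ∂²F/∂p∂q is 0, so the Hessian at any point is diag(F_pp, F_qq) = diag(4(3p^2 - 12p + 5), 12(3q^2 - 14q + 12)).
At (3, 3): H = diag(-16, -36).
Both eigenvalues are negative, so H is negative definite: a local maximum.

local maximum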